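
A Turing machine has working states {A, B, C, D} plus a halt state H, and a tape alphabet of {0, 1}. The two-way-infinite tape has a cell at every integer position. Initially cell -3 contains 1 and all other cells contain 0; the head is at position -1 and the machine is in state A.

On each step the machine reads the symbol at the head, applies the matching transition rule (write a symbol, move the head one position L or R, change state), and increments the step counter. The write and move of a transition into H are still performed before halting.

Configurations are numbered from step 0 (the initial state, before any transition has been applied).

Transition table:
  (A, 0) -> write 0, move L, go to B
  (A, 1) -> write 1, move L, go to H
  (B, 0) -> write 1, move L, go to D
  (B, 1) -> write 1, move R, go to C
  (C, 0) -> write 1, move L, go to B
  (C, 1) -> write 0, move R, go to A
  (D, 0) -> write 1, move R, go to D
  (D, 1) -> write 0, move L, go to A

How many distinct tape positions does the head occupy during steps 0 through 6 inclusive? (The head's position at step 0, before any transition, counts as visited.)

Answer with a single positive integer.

Answer: 6

Derivation:
Step 1: in state A at pos -1, read 0 -> (A,0)->write 0,move L,goto B. Now: state=B, head=-2, tape[-4..0]=01000 (head:   ^)
Step 2: in state B at pos -2, read 0 -> (B,0)->write 1,move L,goto D. Now: state=D, head=-3, tape[-4..0]=01100 (head:  ^)
Step 3: in state D at pos -3, read 1 -> (D,1)->write 0,move L,goto A. Now: state=A, head=-4, tape[-5..0]=000100 (head:  ^)
Step 4: in state A at pos -4, read 0 -> (A,0)->write 0,move L,goto B. Now: state=B, head=-5, tape[-6..0]=0000100 (head:  ^)
Step 5: in state B at pos -5, read 0 -> (B,0)->write 1,move L,goto D. Now: state=D, head=-6, tape[-7..0]=00100100 (head:  ^)
Step 6: in state D at pos -6, read 0 -> (D,0)->write 1,move R,goto D. Now: state=D, head=-5, tape[-7..0]=01100100 (head:   ^)
Head positions at steps 0..6: starting at -1, distinct positions visited = {-6, -5, -4, -3, -2, -1} -> 6 position(s)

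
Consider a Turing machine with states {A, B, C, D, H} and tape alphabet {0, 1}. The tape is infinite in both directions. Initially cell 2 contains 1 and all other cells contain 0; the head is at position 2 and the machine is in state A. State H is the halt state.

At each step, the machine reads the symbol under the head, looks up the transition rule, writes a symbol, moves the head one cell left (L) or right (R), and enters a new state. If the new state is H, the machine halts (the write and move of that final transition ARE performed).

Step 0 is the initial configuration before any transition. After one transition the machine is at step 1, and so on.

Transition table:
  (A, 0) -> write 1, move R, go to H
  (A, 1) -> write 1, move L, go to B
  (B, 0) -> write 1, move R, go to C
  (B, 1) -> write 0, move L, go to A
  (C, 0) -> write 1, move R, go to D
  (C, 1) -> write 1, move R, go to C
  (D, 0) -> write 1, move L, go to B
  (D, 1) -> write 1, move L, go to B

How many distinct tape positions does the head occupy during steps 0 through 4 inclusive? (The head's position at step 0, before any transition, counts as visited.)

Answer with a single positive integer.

Answer: 4

Derivation:
Step 1: in state A at pos 2, read 1 -> (A,1)->write 1,move L,goto B. Now: state=B, head=1, tape[0..3]=0010 (head:  ^)
Step 2: in state B at pos 1, read 0 -> (B,0)->write 1,move R,goto C. Now: state=C, head=2, tape[0..3]=0110 (head:   ^)
Step 3: in state C at pos 2, read 1 -> (C,1)->write 1,move R,goto C. Now: state=C, head=3, tape[0..4]=01100 (head:    ^)
Step 4: in state C at pos 3, read 0 -> (C,0)->write 1,move R,goto D. Now: state=D, head=4, tape[0..5]=011100 (head:     ^)
Head positions at steps 0..4: starting at 2, distinct positions visited = {1, 2, 3, 4} -> 4 position(s)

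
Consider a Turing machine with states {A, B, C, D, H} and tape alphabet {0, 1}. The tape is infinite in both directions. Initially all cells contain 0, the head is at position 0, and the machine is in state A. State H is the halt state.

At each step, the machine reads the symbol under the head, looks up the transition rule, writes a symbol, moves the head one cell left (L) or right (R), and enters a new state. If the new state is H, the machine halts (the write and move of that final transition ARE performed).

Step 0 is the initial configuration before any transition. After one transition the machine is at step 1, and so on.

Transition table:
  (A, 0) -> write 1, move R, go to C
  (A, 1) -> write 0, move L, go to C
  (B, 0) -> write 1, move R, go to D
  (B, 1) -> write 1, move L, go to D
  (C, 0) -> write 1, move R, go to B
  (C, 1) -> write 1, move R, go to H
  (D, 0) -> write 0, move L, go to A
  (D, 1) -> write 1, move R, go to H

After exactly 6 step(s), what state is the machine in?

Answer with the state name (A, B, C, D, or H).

Step 1: in state A at pos 0, read 0 -> (A,0)->write 1,move R,goto C. Now: state=C, head=1, tape[-1..2]=0100 (head:   ^)
Step 2: in state C at pos 1, read 0 -> (C,0)->write 1,move R,goto B. Now: state=B, head=2, tape[-1..3]=01100 (head:    ^)
Step 3: in state B at pos 2, read 0 -> (B,0)->write 1,move R,goto D. Now: state=D, head=3, tape[-1..4]=011100 (head:     ^)
Step 4: in state D at pos 3, read 0 -> (D,0)->write 0,move L,goto A. Now: state=A, head=2, tape[-1..4]=011100 (head:    ^)
Step 5: in state A at pos 2, read 1 -> (A,1)->write 0,move L,goto C. Now: state=C, head=1, tape[-1..4]=011000 (head:   ^)
Step 6: in state C at pos 1, read 1 -> (C,1)->write 1,move R,goto H. Now: state=H, head=2, tape[-1..4]=011000 (head:    ^)

Answer: H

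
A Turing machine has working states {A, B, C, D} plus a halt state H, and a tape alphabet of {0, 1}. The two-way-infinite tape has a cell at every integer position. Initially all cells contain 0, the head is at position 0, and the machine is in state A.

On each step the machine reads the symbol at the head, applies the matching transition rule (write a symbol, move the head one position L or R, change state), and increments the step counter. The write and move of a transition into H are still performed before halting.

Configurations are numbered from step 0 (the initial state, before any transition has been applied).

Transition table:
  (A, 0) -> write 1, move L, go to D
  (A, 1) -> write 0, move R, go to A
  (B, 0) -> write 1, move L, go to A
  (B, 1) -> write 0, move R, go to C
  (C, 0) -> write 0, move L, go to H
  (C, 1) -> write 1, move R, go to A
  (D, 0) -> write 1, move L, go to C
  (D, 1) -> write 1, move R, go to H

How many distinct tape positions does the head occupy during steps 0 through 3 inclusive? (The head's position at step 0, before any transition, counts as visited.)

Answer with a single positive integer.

Answer: 4

Derivation:
Step 1: in state A at pos 0, read 0 -> (A,0)->write 1,move L,goto D. Now: state=D, head=-1, tape[-2..1]=0010 (head:  ^)
Step 2: in state D at pos -1, read 0 -> (D,0)->write 1,move L,goto C. Now: state=C, head=-2, tape[-3..1]=00110 (head:  ^)
Step 3: in state C at pos -2, read 0 -> (C,0)->write 0,move L,goto H. Now: state=H, head=-3, tape[-4..1]=000110 (head:  ^)
Head positions at steps 0..3: starting at 0, distinct positions visited = {-3, -2, -1, 0} -> 4 position(s)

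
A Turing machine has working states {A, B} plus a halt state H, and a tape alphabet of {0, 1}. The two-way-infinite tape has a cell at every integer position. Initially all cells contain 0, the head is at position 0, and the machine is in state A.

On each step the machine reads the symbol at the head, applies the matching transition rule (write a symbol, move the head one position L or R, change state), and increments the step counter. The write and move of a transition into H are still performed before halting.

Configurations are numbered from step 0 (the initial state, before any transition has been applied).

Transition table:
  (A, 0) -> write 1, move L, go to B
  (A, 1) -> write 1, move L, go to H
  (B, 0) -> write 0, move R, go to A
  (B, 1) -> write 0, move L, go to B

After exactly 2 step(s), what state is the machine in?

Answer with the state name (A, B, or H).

Answer: A

Derivation:
Step 1: in state A at pos 0, read 0 -> (A,0)->write 1,move L,goto B. Now: state=B, head=-1, tape[-2..1]=0010 (head:  ^)
Step 2: in state B at pos -1, read 0 -> (B,0)->write 0,move R,goto A. Now: state=A, head=0, tape[-2..1]=0010 (head:   ^)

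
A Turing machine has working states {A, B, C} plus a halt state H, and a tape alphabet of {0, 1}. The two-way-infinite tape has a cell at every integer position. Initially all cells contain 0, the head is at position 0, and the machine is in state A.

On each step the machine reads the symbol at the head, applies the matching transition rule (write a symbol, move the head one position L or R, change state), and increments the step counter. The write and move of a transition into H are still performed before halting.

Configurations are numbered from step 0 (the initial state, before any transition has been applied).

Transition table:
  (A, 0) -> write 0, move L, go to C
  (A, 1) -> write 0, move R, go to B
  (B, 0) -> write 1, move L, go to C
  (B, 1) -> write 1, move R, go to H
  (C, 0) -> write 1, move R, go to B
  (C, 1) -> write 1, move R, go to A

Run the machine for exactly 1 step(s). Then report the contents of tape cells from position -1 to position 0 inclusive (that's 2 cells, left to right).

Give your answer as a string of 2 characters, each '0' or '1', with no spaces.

Answer: 00

Derivation:
Step 1: in state A at pos 0, read 0 -> (A,0)->write 0,move L,goto C. Now: state=C, head=-1, tape[-2..1]=0000 (head:  ^)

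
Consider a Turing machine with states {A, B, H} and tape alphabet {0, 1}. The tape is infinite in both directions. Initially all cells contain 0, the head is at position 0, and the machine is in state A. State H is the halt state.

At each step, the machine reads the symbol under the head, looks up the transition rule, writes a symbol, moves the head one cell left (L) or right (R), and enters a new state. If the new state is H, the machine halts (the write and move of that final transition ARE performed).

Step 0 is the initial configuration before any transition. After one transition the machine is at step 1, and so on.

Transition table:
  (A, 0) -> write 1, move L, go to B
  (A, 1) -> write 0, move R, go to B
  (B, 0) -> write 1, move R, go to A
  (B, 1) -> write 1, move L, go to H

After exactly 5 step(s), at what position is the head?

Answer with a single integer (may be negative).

Step 1: in state A at pos 0, read 0 -> (A,0)->write 1,move L,goto B. Now: state=B, head=-1, tape[-2..1]=0010 (head:  ^)
Step 2: in state B at pos -1, read 0 -> (B,0)->write 1,move R,goto A. Now: state=A, head=0, tape[-2..1]=0110 (head:   ^)
Step 3: in state A at pos 0, read 1 -> (A,1)->write 0,move R,goto B. Now: state=B, head=1, tape[-2..2]=01000 (head:    ^)
Step 4: in state B at pos 1, read 0 -> (B,0)->write 1,move R,goto A. Now: state=A, head=2, tape[-2..3]=010100 (head:     ^)
Step 5: in state A at pos 2, read 0 -> (A,0)->write 1,move L,goto B. Now: state=B, head=1, tape[-2..3]=010110 (head:    ^)

Answer: 1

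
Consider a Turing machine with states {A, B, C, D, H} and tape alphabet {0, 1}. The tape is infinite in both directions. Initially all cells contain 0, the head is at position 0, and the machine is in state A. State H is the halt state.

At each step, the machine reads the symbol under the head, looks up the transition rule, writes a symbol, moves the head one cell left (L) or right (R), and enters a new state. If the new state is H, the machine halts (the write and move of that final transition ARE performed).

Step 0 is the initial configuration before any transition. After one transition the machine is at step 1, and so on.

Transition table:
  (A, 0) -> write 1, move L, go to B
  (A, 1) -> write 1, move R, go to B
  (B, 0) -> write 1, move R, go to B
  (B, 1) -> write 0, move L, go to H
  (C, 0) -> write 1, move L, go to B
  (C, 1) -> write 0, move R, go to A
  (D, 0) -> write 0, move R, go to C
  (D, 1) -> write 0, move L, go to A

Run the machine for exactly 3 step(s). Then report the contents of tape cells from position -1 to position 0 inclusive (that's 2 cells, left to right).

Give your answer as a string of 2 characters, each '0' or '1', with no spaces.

Step 1: in state A at pos 0, read 0 -> (A,0)->write 1,move L,goto B. Now: state=B, head=-1, tape[-2..1]=0010 (head:  ^)
Step 2: in state B at pos -1, read 0 -> (B,0)->write 1,move R,goto B. Now: state=B, head=0, tape[-2..1]=0110 (head:   ^)
Step 3: in state B at pos 0, read 1 -> (B,1)->write 0,move L,goto H. Now: state=H, head=-1, tape[-2..1]=0100 (head:  ^)

Answer: 10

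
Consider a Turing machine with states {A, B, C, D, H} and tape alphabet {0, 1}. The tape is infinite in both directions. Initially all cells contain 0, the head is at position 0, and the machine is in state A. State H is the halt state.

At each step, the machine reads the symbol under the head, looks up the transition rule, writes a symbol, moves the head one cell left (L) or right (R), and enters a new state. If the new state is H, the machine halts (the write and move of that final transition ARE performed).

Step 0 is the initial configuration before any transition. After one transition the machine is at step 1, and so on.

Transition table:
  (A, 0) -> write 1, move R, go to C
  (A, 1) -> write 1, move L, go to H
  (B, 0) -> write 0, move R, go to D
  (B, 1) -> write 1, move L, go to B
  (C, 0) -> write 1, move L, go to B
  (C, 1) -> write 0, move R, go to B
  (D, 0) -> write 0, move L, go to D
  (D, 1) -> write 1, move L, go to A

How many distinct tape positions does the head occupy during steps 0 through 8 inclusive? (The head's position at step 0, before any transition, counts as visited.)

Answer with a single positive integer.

Step 1: in state A at pos 0, read 0 -> (A,0)->write 1,move R,goto C. Now: state=C, head=1, tape[-1..2]=0100 (head:   ^)
Step 2: in state C at pos 1, read 0 -> (C,0)->write 1,move L,goto B. Now: state=B, head=0, tape[-1..2]=0110 (head:  ^)
Step 3: in state B at pos 0, read 1 -> (B,1)->write 1,move L,goto B. Now: state=B, head=-1, tape[-2..2]=00110 (head:  ^)
Step 4: in state B at pos -1, read 0 -> (B,0)->write 0,move R,goto D. Now: state=D, head=0, tape[-2..2]=00110 (head:   ^)
Step 5: in state D at pos 0, read 1 -> (D,1)->write 1,move L,goto A. Now: state=A, head=-1, tape[-2..2]=00110 (head:  ^)
Step 6: in state A at pos -1, read 0 -> (A,0)->write 1,move R,goto C. Now: state=C, head=0, tape[-2..2]=01110 (head:   ^)
Step 7: in state C at pos 0, read 1 -> (C,1)->write 0,move R,goto B. Now: state=B, head=1, tape[-2..2]=01010 (head:    ^)
Step 8: in state B at pos 1, read 1 -> (B,1)->write 1,move L,goto B. Now: state=B, head=0, tape[-2..2]=01010 (head:   ^)
Head positions at steps 0..8: starting at 0, distinct positions visited = {-1, 0, 1} -> 3 position(s)

Answer: 3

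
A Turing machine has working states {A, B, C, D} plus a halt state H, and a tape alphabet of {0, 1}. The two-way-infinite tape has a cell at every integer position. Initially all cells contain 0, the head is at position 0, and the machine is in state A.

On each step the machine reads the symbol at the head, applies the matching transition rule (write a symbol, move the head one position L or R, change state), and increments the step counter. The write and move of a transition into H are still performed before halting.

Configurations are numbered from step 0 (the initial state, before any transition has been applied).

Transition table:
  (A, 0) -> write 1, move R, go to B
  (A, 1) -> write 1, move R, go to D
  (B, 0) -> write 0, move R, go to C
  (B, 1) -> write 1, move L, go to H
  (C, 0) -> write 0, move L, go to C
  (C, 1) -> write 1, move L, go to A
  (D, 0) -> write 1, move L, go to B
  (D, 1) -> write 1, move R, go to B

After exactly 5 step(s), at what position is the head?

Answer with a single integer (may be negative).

Answer: -1

Derivation:
Step 1: in state A at pos 0, read 0 -> (A,0)->write 1,move R,goto B. Now: state=B, head=1, tape[-1..2]=0100 (head:   ^)
Step 2: in state B at pos 1, read 0 -> (B,0)->write 0,move R,goto C. Now: state=C, head=2, tape[-1..3]=01000 (head:    ^)
Step 3: in state C at pos 2, read 0 -> (C,0)->write 0,move L,goto C. Now: state=C, head=1, tape[-1..3]=01000 (head:   ^)
Step 4: in state C at pos 1, read 0 -> (C,0)->write 0,move L,goto C. Now: state=C, head=0, tape[-1..3]=01000 (head:  ^)
Step 5: in state C at pos 0, read 1 -> (C,1)->write 1,move L,goto A. Now: state=A, head=-1, tape[-2..3]=001000 (head:  ^)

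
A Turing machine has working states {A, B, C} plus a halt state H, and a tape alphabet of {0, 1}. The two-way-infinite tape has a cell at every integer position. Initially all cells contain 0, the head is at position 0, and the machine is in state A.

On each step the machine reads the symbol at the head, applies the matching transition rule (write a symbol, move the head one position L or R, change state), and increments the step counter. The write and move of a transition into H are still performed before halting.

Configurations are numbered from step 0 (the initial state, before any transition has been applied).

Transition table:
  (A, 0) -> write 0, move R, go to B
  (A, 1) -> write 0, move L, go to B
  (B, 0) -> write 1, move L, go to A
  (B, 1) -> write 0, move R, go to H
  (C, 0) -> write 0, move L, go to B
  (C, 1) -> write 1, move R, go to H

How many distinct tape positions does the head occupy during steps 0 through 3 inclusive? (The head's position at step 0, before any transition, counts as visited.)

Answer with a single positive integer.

Step 1: in state A at pos 0, read 0 -> (A,0)->write 0,move R,goto B. Now: state=B, head=1, tape[-1..2]=0000 (head:   ^)
Step 2: in state B at pos 1, read 0 -> (B,0)->write 1,move L,goto A. Now: state=A, head=0, tape[-1..2]=0010 (head:  ^)
Step 3: in state A at pos 0, read 0 -> (A,0)->write 0,move R,goto B. Now: state=B, head=1, tape[-1..2]=0010 (head:   ^)
Head positions at steps 0..3: starting at 0, distinct positions visited = {0, 1} -> 2 position(s)

Answer: 2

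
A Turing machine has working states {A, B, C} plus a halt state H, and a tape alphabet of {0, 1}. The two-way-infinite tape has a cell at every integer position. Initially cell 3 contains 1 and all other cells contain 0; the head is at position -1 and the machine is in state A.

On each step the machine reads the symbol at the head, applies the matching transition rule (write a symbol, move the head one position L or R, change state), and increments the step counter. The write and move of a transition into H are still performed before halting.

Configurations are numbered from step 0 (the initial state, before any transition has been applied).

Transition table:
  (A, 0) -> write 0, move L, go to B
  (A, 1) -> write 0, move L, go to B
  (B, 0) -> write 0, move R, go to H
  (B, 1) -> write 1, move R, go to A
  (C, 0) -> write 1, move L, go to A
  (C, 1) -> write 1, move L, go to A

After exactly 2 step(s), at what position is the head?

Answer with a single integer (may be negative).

Step 1: in state A at pos -1, read 0 -> (A,0)->write 0,move L,goto B. Now: state=B, head=-2, tape[-3..4]=00000010 (head:  ^)
Step 2: in state B at pos -2, read 0 -> (B,0)->write 0,move R,goto H. Now: state=H, head=-1, tape[-3..4]=00000010 (head:   ^)

Answer: -1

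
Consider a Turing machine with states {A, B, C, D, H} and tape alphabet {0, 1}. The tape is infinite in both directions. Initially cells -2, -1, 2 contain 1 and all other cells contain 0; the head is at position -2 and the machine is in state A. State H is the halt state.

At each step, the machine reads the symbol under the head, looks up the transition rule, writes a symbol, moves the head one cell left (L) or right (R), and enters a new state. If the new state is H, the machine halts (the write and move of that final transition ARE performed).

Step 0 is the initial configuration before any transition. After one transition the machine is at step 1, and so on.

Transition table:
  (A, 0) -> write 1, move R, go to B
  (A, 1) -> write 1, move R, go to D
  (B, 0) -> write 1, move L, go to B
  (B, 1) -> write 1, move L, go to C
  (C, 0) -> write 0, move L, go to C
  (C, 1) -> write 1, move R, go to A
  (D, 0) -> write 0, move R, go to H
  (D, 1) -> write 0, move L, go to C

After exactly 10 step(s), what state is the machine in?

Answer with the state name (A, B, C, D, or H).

Answer: A

Derivation:
Step 1: in state A at pos -2, read 1 -> (A,1)->write 1,move R,goto D. Now: state=D, head=-1, tape[-3..3]=0110010 (head:   ^)
Step 2: in state D at pos -1, read 1 -> (D,1)->write 0,move L,goto C. Now: state=C, head=-2, tape[-3..3]=0100010 (head:  ^)
Step 3: in state C at pos -2, read 1 -> (C,1)->write 1,move R,goto A. Now: state=A, head=-1, tape[-3..3]=0100010 (head:   ^)
Step 4: in state A at pos -1, read 0 -> (A,0)->write 1,move R,goto B. Now: state=B, head=0, tape[-3..3]=0110010 (head:    ^)
Step 5: in state B at pos 0, read 0 -> (B,0)->write 1,move L,goto B. Now: state=B, head=-1, tape[-3..3]=0111010 (head:   ^)
Step 6: in state B at pos -1, read 1 -> (B,1)->write 1,move L,goto C. Now: state=C, head=-2, tape[-3..3]=0111010 (head:  ^)
Step 7: in state C at pos -2, read 1 -> (C,1)->write 1,move R,goto A. Now: state=A, head=-1, tape[-3..3]=0111010 (head:   ^)
Step 8: in state A at pos -1, read 1 -> (A,1)->write 1,move R,goto D. Now: state=D, head=0, tape[-3..3]=0111010 (head:    ^)
Step 9: in state D at pos 0, read 1 -> (D,1)->write 0,move L,goto C. Now: state=C, head=-1, tape[-3..3]=0110010 (head:   ^)
Step 10: in state C at pos -1, read 1 -> (C,1)->write 1,move R,goto A. Now: state=A, head=0, tape[-3..3]=0110010 (head:    ^)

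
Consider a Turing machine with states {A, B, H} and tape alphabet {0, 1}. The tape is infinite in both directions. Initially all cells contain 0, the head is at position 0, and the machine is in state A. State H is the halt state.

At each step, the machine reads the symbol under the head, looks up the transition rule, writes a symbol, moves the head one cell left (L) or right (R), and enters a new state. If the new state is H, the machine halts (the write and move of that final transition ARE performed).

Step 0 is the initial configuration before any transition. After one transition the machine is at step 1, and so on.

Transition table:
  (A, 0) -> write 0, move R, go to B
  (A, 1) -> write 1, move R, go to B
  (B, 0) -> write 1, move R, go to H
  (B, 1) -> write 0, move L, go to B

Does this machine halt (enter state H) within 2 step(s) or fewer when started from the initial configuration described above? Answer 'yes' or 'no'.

Step 1: in state A at pos 0, read 0 -> (A,0)->write 0,move R,goto B. Now: state=B, head=1, tape[-1..2]=0000 (head:   ^)
Step 2: in state B at pos 1, read 0 -> (B,0)->write 1,move R,goto H. Now: state=H, head=2, tape[-1..3]=00100 (head:    ^)
State H reached at step 2; 2 <= 2 -> yes

Answer: yes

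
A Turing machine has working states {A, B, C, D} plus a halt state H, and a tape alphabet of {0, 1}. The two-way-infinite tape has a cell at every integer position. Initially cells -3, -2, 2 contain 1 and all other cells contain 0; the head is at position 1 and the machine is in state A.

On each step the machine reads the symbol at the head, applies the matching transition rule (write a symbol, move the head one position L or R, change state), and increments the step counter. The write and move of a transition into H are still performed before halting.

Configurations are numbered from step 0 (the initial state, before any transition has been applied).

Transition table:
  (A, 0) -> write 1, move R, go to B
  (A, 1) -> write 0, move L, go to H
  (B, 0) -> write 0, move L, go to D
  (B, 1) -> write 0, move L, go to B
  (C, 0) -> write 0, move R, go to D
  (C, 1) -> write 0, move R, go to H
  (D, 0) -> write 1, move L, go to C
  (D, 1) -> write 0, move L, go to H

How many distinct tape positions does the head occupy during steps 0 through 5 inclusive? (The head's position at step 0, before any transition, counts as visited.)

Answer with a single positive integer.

Answer: 5

Derivation:
Step 1: in state A at pos 1, read 0 -> (A,0)->write 1,move R,goto B. Now: state=B, head=2, tape[-4..3]=01100110 (head:       ^)
Step 2: in state B at pos 2, read 1 -> (B,1)->write 0,move L,goto B. Now: state=B, head=1, tape[-4..3]=01100100 (head:      ^)
Step 3: in state B at pos 1, read 1 -> (B,1)->write 0,move L,goto B. Now: state=B, head=0, tape[-4..3]=01100000 (head:     ^)
Step 4: in state B at pos 0, read 0 -> (B,0)->write 0,move L,goto D. Now: state=D, head=-1, tape[-4..3]=01100000 (head:    ^)
Step 5: in state D at pos -1, read 0 -> (D,0)->write 1,move L,goto C. Now: state=C, head=-2, tape[-4..3]=01110000 (head:   ^)
Head positions at steps 0..5: starting at 1, distinct positions visited = {-2, -1, 0, 1, 2} -> 5 position(s)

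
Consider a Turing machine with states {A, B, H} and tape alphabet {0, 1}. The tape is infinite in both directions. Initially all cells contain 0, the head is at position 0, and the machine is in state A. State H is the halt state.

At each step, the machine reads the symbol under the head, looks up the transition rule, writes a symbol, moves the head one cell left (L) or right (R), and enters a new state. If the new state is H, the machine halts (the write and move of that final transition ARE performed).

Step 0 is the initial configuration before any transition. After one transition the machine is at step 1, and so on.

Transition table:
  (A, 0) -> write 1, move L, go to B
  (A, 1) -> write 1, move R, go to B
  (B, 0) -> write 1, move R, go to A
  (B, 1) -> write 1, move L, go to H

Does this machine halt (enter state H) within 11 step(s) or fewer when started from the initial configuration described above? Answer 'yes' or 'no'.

Answer: yes

Derivation:
Step 1: in state A at pos 0, read 0 -> (A,0)->write 1,move L,goto B. Now: state=B, head=-1, tape[-2..1]=0010 (head:  ^)
Step 2: in state B at pos -1, read 0 -> (B,0)->write 1,move R,goto A. Now: state=A, head=0, tape[-2..1]=0110 (head:   ^)
Step 3: in state A at pos 0, read 1 -> (A,1)->write 1,move R,goto B. Now: state=B, head=1, tape[-2..2]=01100 (head:    ^)
Step 4: in state B at pos 1, read 0 -> (B,0)->write 1,move R,goto A. Now: state=A, head=2, tape[-2..3]=011100 (head:     ^)
Step 5: in state A at pos 2, read 0 -> (A,0)->write 1,move L,goto B. Now: state=B, head=1, tape[-2..3]=011110 (head:    ^)
Step 6: in state B at pos 1, read 1 -> (B,1)->write 1,move L,goto H. Now: state=H, head=0, tape[-2..3]=011110 (head:   ^)
State H reached at step 6; 6 <= 11 -> yes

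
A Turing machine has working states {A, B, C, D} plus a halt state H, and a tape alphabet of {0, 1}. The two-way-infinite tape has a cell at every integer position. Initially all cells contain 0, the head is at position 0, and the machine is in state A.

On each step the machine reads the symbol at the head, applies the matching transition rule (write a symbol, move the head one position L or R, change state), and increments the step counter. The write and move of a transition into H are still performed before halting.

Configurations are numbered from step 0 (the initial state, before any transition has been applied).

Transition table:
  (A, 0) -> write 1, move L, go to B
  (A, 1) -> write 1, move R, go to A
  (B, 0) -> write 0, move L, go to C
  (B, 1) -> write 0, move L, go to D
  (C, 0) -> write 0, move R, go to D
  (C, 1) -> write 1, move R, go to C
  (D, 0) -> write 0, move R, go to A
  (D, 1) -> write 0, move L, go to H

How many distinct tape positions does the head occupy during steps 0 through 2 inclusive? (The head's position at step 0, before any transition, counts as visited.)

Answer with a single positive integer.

Step 1: in state A at pos 0, read 0 -> (A,0)->write 1,move L,goto B. Now: state=B, head=-1, tape[-2..1]=0010 (head:  ^)
Step 2: in state B at pos -1, read 0 -> (B,0)->write 0,move L,goto C. Now: state=C, head=-2, tape[-3..1]=00010 (head:  ^)
Head positions at steps 0..2: starting at 0, distinct positions visited = {-2, -1, 0} -> 3 position(s)

Answer: 3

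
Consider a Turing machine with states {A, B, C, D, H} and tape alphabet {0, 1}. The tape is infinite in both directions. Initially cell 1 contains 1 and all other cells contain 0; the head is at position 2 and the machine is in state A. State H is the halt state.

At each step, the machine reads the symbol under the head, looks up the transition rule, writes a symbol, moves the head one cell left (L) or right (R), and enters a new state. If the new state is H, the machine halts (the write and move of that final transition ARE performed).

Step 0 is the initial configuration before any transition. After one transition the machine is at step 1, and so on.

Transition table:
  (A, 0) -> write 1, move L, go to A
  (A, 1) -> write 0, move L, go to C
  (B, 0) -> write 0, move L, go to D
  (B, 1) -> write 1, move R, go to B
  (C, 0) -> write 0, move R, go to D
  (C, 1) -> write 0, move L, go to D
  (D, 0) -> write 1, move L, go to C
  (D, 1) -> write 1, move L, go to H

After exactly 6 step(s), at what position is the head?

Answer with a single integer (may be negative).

Step 1: in state A at pos 2, read 0 -> (A,0)->write 1,move L,goto A. Now: state=A, head=1, tape[0..3]=0110 (head:  ^)
Step 2: in state A at pos 1, read 1 -> (A,1)->write 0,move L,goto C. Now: state=C, head=0, tape[-1..3]=00010 (head:  ^)
Step 3: in state C at pos 0, read 0 -> (C,0)->write 0,move R,goto D. Now: state=D, head=1, tape[-1..3]=00010 (head:   ^)
Step 4: in state D at pos 1, read 0 -> (D,0)->write 1,move L,goto C. Now: state=C, head=0, tape[-1..3]=00110 (head:  ^)
Step 5: in state C at pos 0, read 0 -> (C,0)->write 0,move R,goto D. Now: state=D, head=1, tape[-1..3]=00110 (head:   ^)
Step 6: in state D at pos 1, read 1 -> (D,1)->write 1,move L,goto H. Now: state=H, head=0, tape[-1..3]=00110 (head:  ^)

Answer: 0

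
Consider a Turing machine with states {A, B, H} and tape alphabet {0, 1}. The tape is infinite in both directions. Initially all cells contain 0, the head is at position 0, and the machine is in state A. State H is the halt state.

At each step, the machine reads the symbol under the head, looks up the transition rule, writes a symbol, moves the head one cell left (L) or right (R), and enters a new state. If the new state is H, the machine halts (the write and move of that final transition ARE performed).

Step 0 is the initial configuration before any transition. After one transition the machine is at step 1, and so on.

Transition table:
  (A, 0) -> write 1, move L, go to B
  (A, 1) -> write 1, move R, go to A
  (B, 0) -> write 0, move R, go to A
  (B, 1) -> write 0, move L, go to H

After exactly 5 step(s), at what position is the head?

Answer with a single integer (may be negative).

Answer: -1

Derivation:
Step 1: in state A at pos 0, read 0 -> (A,0)->write 1,move L,goto B. Now: state=B, head=-1, tape[-2..1]=0010 (head:  ^)
Step 2: in state B at pos -1, read 0 -> (B,0)->write 0,move R,goto A. Now: state=A, head=0, tape[-2..1]=0010 (head:   ^)
Step 3: in state A at pos 0, read 1 -> (A,1)->write 1,move R,goto A. Now: state=A, head=1, tape[-2..2]=00100 (head:    ^)
Step 4: in state A at pos 1, read 0 -> (A,0)->write 1,move L,goto B. Now: state=B, head=0, tape[-2..2]=00110 (head:   ^)
Step 5: in state B at pos 0, read 1 -> (B,1)->write 0,move L,goto H. Now: state=H, head=-1, tape[-2..2]=00010 (head:  ^)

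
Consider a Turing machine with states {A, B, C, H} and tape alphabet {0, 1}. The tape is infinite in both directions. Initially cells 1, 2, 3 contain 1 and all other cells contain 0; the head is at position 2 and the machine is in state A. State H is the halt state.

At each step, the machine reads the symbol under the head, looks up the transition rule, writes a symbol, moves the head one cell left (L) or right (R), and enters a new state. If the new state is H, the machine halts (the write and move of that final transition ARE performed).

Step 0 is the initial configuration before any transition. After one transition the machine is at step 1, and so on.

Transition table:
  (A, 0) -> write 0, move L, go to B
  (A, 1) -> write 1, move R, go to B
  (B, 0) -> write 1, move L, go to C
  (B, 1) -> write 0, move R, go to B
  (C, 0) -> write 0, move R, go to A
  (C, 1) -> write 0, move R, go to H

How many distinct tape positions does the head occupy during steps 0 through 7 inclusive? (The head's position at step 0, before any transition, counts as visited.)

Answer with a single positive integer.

Answer: 4

Derivation:
Step 1: in state A at pos 2, read 1 -> (A,1)->write 1,move R,goto B. Now: state=B, head=3, tape[0..4]=01110 (head:    ^)
Step 2: in state B at pos 3, read 1 -> (B,1)->write 0,move R,goto B. Now: state=B, head=4, tape[0..5]=011000 (head:     ^)
Step 3: in state B at pos 4, read 0 -> (B,0)->write 1,move L,goto C. Now: state=C, head=3, tape[0..5]=011010 (head:    ^)
Step 4: in state C at pos 3, read 0 -> (C,0)->write 0,move R,goto A. Now: state=A, head=4, tape[0..5]=011010 (head:     ^)
Step 5: in state A at pos 4, read 1 -> (A,1)->write 1,move R,goto B. Now: state=B, head=5, tape[0..6]=0110100 (head:      ^)
Step 6: in state B at pos 5, read 0 -> (B,0)->write 1,move L,goto C. Now: state=C, head=4, tape[0..6]=0110110 (head:     ^)
Step 7: in state C at pos 4, read 1 -> (C,1)->write 0,move R,goto H. Now: state=H, head=5, tape[0..6]=0110010 (head:      ^)
Head positions at steps 0..7: starting at 2, distinct positions visited = {2, 3, 4, 5} -> 4 position(s)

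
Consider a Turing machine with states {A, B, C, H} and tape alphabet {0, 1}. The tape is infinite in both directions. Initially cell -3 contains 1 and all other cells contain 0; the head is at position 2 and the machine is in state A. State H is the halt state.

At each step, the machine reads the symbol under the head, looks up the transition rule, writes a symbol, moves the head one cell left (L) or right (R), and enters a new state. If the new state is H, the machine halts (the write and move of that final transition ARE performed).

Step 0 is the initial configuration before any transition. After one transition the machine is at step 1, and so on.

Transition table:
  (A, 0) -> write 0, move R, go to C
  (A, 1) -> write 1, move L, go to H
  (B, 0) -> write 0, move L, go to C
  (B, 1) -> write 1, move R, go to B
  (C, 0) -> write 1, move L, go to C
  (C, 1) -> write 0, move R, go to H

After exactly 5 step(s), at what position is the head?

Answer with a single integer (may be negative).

Step 1: in state A at pos 2, read 0 -> (A,0)->write 0,move R,goto C. Now: state=C, head=3, tape[-4..4]=010000000 (head:        ^)
Step 2: in state C at pos 3, read 0 -> (C,0)->write 1,move L,goto C. Now: state=C, head=2, tape[-4..4]=010000010 (head:       ^)
Step 3: in state C at pos 2, read 0 -> (C,0)->write 1,move L,goto C. Now: state=C, head=1, tape[-4..4]=010000110 (head:      ^)
Step 4: in state C at pos 1, read 0 -> (C,0)->write 1,move L,goto C. Now: state=C, head=0, tape[-4..4]=010001110 (head:     ^)
Step 5: in state C at pos 0, read 0 -> (C,0)->write 1,move L,goto C. Now: state=C, head=-1, tape[-4..4]=010011110 (head:    ^)

Answer: -1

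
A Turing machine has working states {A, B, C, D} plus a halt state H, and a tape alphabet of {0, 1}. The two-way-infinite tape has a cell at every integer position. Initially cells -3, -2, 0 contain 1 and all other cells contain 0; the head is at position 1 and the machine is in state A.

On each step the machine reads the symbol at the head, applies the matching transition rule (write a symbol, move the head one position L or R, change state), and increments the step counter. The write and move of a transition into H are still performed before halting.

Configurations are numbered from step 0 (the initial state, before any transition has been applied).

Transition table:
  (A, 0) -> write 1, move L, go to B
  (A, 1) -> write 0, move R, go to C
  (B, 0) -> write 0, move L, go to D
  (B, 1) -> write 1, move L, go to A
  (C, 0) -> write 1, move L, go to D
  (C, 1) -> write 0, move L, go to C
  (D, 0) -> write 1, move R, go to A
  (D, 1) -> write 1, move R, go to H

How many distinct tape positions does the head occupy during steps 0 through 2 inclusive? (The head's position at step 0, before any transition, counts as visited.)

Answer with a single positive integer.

Answer: 3

Derivation:
Step 1: in state A at pos 1, read 0 -> (A,0)->write 1,move L,goto B. Now: state=B, head=0, tape[-4..2]=0110110 (head:     ^)
Step 2: in state B at pos 0, read 1 -> (B,1)->write 1,move L,goto A. Now: state=A, head=-1, tape[-4..2]=0110110 (head:    ^)
Head positions at steps 0..2: starting at 1, distinct positions visited = {-1, 0, 1} -> 3 position(s)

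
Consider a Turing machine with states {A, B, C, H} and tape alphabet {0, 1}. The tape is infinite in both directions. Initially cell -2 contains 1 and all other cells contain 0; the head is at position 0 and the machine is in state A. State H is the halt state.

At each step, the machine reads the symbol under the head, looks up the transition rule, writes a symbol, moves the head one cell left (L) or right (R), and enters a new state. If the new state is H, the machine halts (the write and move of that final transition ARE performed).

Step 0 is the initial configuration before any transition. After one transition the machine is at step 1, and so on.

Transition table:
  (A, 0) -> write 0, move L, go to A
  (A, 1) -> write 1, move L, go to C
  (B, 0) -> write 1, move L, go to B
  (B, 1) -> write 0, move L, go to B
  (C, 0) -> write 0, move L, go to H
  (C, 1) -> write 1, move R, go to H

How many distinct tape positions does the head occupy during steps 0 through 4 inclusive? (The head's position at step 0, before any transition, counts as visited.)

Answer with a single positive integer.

Step 1: in state A at pos 0, read 0 -> (A,0)->write 0,move L,goto A. Now: state=A, head=-1, tape[-3..1]=01000 (head:   ^)
Step 2: in state A at pos -1, read 0 -> (A,0)->write 0,move L,goto A. Now: state=A, head=-2, tape[-3..1]=01000 (head:  ^)
Step 3: in state A at pos -2, read 1 -> (A,1)->write 1,move L,goto C. Now: state=C, head=-3, tape[-4..1]=001000 (head:  ^)
Step 4: in state C at pos -3, read 0 -> (C,0)->write 0,move L,goto H. Now: state=H, head=-4, tape[-5..1]=0001000 (head:  ^)
Head positions at steps 0..4: starting at 0, distinct positions visited = {-4, -3, -2, -1, 0} -> 5 position(s)

Answer: 5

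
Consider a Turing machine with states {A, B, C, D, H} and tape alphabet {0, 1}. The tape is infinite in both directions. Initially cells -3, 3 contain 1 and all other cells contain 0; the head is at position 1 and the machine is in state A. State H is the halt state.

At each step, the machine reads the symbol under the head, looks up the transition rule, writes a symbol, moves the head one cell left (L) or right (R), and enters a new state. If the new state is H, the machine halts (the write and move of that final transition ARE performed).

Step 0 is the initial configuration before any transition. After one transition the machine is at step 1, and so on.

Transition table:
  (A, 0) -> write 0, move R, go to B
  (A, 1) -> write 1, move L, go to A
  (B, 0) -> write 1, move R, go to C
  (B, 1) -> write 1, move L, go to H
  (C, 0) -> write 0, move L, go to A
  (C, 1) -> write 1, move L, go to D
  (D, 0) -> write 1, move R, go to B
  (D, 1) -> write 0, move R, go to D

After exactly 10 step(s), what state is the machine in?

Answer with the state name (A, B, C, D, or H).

Step 1: in state A at pos 1, read 0 -> (A,0)->write 0,move R,goto B. Now: state=B, head=2, tape[-4..4]=010000010 (head:       ^)
Step 2: in state B at pos 2, read 0 -> (B,0)->write 1,move R,goto C. Now: state=C, head=3, tape[-4..4]=010000110 (head:        ^)
Step 3: in state C at pos 3, read 1 -> (C,1)->write 1,move L,goto D. Now: state=D, head=2, tape[-4..4]=010000110 (head:       ^)
Step 4: in state D at pos 2, read 1 -> (D,1)->write 0,move R,goto D. Now: state=D, head=3, tape[-4..4]=010000010 (head:        ^)
Step 5: in state D at pos 3, read 1 -> (D,1)->write 0,move R,goto D. Now: state=D, head=4, tape[-4..5]=0100000000 (head:         ^)
Step 6: in state D at pos 4, read 0 -> (D,0)->write 1,move R,goto B. Now: state=B, head=5, tape[-4..6]=01000000100 (head:          ^)
Step 7: in state B at pos 5, read 0 -> (B,0)->write 1,move R,goto C. Now: state=C, head=6, tape[-4..7]=010000001100 (head:           ^)
Step 8: in state C at pos 6, read 0 -> (C,0)->write 0,move L,goto A. Now: state=A, head=5, tape[-4..7]=010000001100 (head:          ^)
Step 9: in state A at pos 5, read 1 -> (A,1)->write 1,move L,goto A. Now: state=A, head=4, tape[-4..7]=010000001100 (head:         ^)
Step 10: in state A at pos 4, read 1 -> (A,1)->write 1,move L,goto A. Now: state=A, head=3, tape[-4..7]=010000001100 (head:        ^)

Answer: A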